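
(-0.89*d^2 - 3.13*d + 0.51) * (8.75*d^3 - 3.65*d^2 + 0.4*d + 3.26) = -7.7875*d^5 - 24.139*d^4 + 15.531*d^3 - 6.0149*d^2 - 9.9998*d + 1.6626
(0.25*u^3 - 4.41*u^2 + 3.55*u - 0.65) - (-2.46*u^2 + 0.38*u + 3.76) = 0.25*u^3 - 1.95*u^2 + 3.17*u - 4.41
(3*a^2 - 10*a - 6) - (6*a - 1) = 3*a^2 - 16*a - 5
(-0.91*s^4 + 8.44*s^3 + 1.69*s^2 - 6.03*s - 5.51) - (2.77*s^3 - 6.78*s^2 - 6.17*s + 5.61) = -0.91*s^4 + 5.67*s^3 + 8.47*s^2 + 0.14*s - 11.12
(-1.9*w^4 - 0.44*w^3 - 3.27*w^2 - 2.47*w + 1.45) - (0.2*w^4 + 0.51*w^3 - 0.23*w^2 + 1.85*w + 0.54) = -2.1*w^4 - 0.95*w^3 - 3.04*w^2 - 4.32*w + 0.91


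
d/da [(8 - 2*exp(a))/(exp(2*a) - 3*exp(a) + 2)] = 2*((exp(a) - 4)*(2*exp(a) - 3) - exp(2*a) + 3*exp(a) - 2)*exp(a)/(exp(2*a) - 3*exp(a) + 2)^2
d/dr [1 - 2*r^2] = -4*r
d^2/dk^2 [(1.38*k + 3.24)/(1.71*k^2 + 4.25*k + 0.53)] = ((1.38*k + 3.24)*(3.42*k + 4.25)*(6.84*k + 8.5) - (14.1588*k + 22.8108)*(1.71*k^2 + 4.25*k + 0.53))/(1.71*k^2 + 4.25*k + 0.53)^3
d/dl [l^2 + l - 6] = 2*l + 1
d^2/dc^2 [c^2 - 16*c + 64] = 2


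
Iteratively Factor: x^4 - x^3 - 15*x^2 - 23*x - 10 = (x + 2)*(x^3 - 3*x^2 - 9*x - 5) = (x + 1)*(x + 2)*(x^2 - 4*x - 5) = (x + 1)^2*(x + 2)*(x - 5)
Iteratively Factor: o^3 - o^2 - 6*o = (o - 3)*(o^2 + 2*o) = (o - 3)*(o + 2)*(o)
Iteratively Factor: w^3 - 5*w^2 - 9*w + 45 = (w + 3)*(w^2 - 8*w + 15) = (w - 3)*(w + 3)*(w - 5)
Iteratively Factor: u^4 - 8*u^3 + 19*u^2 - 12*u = (u - 4)*(u^3 - 4*u^2 + 3*u) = u*(u - 4)*(u^2 - 4*u + 3) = u*(u - 4)*(u - 1)*(u - 3)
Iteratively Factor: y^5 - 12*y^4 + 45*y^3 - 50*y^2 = (y - 2)*(y^4 - 10*y^3 + 25*y^2) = y*(y - 2)*(y^3 - 10*y^2 + 25*y) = y*(y - 5)*(y - 2)*(y^2 - 5*y) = y*(y - 5)^2*(y - 2)*(y)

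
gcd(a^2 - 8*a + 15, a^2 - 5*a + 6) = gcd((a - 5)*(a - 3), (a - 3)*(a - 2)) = a - 3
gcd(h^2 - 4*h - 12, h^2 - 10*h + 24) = h - 6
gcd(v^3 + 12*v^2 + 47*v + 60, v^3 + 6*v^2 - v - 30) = v^2 + 8*v + 15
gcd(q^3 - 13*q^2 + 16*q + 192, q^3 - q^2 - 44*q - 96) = q^2 - 5*q - 24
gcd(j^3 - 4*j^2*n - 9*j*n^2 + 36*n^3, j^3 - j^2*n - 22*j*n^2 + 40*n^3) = j - 4*n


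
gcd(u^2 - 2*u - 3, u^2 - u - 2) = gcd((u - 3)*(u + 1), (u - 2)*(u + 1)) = u + 1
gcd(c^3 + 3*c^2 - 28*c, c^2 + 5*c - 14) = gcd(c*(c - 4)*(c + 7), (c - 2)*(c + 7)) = c + 7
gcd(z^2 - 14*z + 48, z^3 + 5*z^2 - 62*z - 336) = z - 8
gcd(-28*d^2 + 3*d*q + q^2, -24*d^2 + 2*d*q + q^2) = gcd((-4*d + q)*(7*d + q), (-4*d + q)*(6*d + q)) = -4*d + q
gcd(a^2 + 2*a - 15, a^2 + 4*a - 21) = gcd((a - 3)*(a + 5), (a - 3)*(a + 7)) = a - 3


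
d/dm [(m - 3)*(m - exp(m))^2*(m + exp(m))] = (m - exp(m))*(2*(1 - exp(m))*(m - 3)*(m + exp(m)) + (m - 3)*(m - exp(m))*(exp(m) + 1) + (m - exp(m))*(m + exp(m)))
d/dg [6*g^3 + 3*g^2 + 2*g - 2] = 18*g^2 + 6*g + 2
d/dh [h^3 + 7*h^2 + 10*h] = 3*h^2 + 14*h + 10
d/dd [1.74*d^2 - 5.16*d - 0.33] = 3.48*d - 5.16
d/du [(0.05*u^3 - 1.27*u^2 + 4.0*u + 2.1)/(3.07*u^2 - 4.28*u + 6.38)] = (0.1535*u^4 - 0.428000000000001*u^3 - 5.8874*u^2 - 29.0992*u + 34.508)/(9.4249*u^4 - 26.2792*u^3 + 57.4916*u^2 - 54.6128*u + 40.7044)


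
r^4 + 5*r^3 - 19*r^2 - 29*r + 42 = (r - 3)*(r - 1)*(r + 2)*(r + 7)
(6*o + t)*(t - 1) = 6*o*t - 6*o + t^2 - t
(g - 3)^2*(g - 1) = g^3 - 7*g^2 + 15*g - 9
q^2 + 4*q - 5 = (q - 1)*(q + 5)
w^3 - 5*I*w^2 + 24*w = w*(w - 8*I)*(w + 3*I)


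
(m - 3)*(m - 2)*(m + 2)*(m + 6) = m^4 + 3*m^3 - 22*m^2 - 12*m + 72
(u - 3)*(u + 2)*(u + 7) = u^3 + 6*u^2 - 13*u - 42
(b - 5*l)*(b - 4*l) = b^2 - 9*b*l + 20*l^2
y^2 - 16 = (y - 4)*(y + 4)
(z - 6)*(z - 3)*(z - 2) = z^3 - 11*z^2 + 36*z - 36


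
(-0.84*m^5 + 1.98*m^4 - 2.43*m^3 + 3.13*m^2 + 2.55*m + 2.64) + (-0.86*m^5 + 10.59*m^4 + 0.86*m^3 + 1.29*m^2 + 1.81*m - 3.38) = -1.7*m^5 + 12.57*m^4 - 1.57*m^3 + 4.42*m^2 + 4.36*m - 0.74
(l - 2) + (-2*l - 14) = -l - 16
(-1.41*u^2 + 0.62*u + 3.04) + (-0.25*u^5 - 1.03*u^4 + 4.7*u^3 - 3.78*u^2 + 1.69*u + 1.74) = -0.25*u^5 - 1.03*u^4 + 4.7*u^3 - 5.19*u^2 + 2.31*u + 4.78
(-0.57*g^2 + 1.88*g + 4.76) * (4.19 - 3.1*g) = 1.767*g^3 - 8.2163*g^2 - 6.8788*g + 19.9444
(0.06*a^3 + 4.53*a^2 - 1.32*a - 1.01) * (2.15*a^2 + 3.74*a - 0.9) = 0.129*a^5 + 9.9639*a^4 + 14.0502*a^3 - 11.1853*a^2 - 2.5894*a + 0.909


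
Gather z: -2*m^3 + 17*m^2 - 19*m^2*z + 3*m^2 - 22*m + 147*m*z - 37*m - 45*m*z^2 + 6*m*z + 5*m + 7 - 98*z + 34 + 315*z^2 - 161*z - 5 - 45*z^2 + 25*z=-2*m^3 + 20*m^2 - 54*m + z^2*(270 - 45*m) + z*(-19*m^2 + 153*m - 234) + 36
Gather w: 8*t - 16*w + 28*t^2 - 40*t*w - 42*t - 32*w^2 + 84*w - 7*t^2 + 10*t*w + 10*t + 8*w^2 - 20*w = 21*t^2 - 24*t - 24*w^2 + w*(48 - 30*t)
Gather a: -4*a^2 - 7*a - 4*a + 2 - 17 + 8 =-4*a^2 - 11*a - 7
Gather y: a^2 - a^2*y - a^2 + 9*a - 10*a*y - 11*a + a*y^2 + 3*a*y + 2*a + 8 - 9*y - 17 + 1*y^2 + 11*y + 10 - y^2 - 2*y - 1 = a*y^2 + y*(-a^2 - 7*a)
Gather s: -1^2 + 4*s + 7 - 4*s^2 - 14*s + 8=-4*s^2 - 10*s + 14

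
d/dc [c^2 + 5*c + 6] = 2*c + 5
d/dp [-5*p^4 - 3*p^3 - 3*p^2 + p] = -20*p^3 - 9*p^2 - 6*p + 1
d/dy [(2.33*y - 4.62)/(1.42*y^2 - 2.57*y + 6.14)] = (-3.3086*y^2 + 13.1208*y + 2.4328)/(2.0164*y^4 - 7.2988*y^3 + 24.0425*y^2 - 31.5596*y + 37.6996)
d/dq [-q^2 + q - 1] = 1 - 2*q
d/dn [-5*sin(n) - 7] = -5*cos(n)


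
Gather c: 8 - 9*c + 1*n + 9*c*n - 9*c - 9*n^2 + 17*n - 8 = c*(9*n - 18) - 9*n^2 + 18*n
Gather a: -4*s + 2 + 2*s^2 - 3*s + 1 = 2*s^2 - 7*s + 3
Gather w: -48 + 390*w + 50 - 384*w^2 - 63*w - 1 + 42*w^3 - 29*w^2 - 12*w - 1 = 42*w^3 - 413*w^2 + 315*w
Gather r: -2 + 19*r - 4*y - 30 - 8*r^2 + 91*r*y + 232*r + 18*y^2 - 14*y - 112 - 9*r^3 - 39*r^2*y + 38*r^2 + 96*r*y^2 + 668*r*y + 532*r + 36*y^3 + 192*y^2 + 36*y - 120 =-9*r^3 + r^2*(30 - 39*y) + r*(96*y^2 + 759*y + 783) + 36*y^3 + 210*y^2 + 18*y - 264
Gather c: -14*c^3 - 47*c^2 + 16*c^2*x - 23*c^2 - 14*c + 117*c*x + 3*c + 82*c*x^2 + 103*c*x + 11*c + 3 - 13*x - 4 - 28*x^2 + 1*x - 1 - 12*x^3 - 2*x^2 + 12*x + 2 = -14*c^3 + c^2*(16*x - 70) + c*(82*x^2 + 220*x) - 12*x^3 - 30*x^2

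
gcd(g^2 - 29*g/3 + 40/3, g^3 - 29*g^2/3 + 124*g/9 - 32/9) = g - 8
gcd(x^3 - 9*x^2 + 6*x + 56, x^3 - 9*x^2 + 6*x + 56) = x^3 - 9*x^2 + 6*x + 56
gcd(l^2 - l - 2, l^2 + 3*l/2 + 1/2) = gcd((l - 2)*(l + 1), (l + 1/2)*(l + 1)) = l + 1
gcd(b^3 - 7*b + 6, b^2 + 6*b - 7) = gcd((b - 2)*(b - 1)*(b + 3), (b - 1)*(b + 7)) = b - 1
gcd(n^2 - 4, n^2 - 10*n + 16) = n - 2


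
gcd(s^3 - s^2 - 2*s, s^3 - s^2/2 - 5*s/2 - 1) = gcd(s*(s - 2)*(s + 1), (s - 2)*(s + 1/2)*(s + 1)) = s^2 - s - 2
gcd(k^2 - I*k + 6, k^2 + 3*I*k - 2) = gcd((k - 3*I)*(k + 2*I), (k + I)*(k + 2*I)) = k + 2*I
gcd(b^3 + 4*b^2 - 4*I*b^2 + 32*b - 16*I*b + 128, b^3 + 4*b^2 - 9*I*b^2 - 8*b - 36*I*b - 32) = b^2 + b*(4 - 8*I) - 32*I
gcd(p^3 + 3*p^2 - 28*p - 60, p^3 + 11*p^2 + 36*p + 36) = p^2 + 8*p + 12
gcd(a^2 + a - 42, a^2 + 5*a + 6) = 1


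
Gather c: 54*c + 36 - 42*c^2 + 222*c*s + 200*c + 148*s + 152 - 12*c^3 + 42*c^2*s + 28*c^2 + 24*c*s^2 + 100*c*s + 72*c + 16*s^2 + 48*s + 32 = -12*c^3 + c^2*(42*s - 14) + c*(24*s^2 + 322*s + 326) + 16*s^2 + 196*s + 220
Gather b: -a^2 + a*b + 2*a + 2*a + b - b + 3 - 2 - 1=-a^2 + a*b + 4*a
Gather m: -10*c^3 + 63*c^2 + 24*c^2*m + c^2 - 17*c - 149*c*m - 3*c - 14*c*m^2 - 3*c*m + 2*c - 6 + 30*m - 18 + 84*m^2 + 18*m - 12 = -10*c^3 + 64*c^2 - 18*c + m^2*(84 - 14*c) + m*(24*c^2 - 152*c + 48) - 36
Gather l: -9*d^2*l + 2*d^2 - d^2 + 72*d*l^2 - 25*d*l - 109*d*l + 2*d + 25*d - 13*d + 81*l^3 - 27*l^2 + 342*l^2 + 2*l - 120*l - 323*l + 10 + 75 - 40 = d^2 + 14*d + 81*l^3 + l^2*(72*d + 315) + l*(-9*d^2 - 134*d - 441) + 45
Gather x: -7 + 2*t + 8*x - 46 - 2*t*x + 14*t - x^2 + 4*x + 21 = 16*t - x^2 + x*(12 - 2*t) - 32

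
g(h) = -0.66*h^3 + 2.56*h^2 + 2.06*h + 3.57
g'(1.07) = 5.27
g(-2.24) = 19.22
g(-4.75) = 122.28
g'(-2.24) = -19.34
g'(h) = -1.98*h^2 + 5.12*h + 2.06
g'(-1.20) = -6.94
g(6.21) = -42.97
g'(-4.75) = -66.93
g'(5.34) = -27.06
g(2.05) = 12.87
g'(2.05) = 4.24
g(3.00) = 14.97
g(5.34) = -12.93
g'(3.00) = -0.40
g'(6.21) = -42.50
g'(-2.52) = -23.42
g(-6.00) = 225.93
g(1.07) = 7.90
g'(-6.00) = -99.94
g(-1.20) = 5.92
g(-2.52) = 25.20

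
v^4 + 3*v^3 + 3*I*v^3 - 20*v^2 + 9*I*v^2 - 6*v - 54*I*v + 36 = (v - 3)*(v + 6)*(v + I)*(v + 2*I)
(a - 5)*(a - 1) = a^2 - 6*a + 5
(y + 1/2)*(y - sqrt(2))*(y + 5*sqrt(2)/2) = y^3 + y^2/2 + 3*sqrt(2)*y^2/2 - 5*y + 3*sqrt(2)*y/4 - 5/2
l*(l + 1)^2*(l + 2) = l^4 + 4*l^3 + 5*l^2 + 2*l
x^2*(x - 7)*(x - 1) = x^4 - 8*x^3 + 7*x^2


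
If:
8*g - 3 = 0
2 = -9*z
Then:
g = 3/8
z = -2/9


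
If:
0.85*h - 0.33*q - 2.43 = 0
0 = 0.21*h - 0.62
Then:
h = 2.95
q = 0.24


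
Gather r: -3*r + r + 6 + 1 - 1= 6 - 2*r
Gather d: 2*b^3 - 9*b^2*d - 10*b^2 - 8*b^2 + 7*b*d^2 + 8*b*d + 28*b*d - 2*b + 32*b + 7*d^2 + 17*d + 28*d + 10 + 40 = 2*b^3 - 18*b^2 + 30*b + d^2*(7*b + 7) + d*(-9*b^2 + 36*b + 45) + 50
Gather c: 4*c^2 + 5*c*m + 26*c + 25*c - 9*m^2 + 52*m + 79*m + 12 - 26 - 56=4*c^2 + c*(5*m + 51) - 9*m^2 + 131*m - 70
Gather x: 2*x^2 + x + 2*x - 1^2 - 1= 2*x^2 + 3*x - 2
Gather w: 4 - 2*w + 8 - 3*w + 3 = 15 - 5*w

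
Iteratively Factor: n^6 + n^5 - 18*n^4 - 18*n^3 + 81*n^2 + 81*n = (n)*(n^5 + n^4 - 18*n^3 - 18*n^2 + 81*n + 81) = n*(n + 3)*(n^4 - 2*n^3 - 12*n^2 + 18*n + 27) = n*(n + 3)^2*(n^3 - 5*n^2 + 3*n + 9) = n*(n - 3)*(n + 3)^2*(n^2 - 2*n - 3) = n*(n - 3)*(n + 1)*(n + 3)^2*(n - 3)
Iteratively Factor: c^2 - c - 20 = (c - 5)*(c + 4)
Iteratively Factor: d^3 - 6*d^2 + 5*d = (d - 1)*(d^2 - 5*d) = d*(d - 1)*(d - 5)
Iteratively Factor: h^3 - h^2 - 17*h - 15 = (h - 5)*(h^2 + 4*h + 3) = (h - 5)*(h + 3)*(h + 1)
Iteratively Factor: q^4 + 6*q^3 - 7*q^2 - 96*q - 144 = (q + 4)*(q^3 + 2*q^2 - 15*q - 36) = (q + 3)*(q + 4)*(q^2 - q - 12) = (q - 4)*(q + 3)*(q + 4)*(q + 3)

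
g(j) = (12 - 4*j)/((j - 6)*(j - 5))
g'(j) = -(12 - 4*j)/((j - 6)*(j - 5)^2) - (12 - 4*j)/((j - 6)^2*(j - 5)) - 4/((j - 6)*(j - 5))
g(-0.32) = 0.39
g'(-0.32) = 0.02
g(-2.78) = 0.34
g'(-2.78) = 0.02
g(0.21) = 0.40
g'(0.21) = 0.01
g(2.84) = 0.09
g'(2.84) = -0.51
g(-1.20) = 0.38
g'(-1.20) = 0.02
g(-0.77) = 0.39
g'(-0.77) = 0.02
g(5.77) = 62.56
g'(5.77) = 213.35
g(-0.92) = 0.38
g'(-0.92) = 0.02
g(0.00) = 0.40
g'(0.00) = 0.01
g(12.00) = -0.86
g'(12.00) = 0.17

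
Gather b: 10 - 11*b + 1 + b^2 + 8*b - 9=b^2 - 3*b + 2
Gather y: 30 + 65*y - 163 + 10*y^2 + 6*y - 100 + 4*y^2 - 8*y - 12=14*y^2 + 63*y - 245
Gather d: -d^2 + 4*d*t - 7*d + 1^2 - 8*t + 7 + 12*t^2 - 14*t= -d^2 + d*(4*t - 7) + 12*t^2 - 22*t + 8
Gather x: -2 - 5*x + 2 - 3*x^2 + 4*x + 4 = -3*x^2 - x + 4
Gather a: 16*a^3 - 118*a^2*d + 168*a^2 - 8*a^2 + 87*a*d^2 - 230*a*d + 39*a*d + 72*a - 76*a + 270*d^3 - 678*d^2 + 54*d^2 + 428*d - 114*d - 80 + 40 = 16*a^3 + a^2*(160 - 118*d) + a*(87*d^2 - 191*d - 4) + 270*d^3 - 624*d^2 + 314*d - 40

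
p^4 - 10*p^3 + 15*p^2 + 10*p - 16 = (p - 8)*(p - 2)*(p - 1)*(p + 1)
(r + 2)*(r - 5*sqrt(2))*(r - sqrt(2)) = r^3 - 6*sqrt(2)*r^2 + 2*r^2 - 12*sqrt(2)*r + 10*r + 20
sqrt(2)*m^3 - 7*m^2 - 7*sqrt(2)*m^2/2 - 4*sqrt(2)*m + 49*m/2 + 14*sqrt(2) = (m - 7/2)*(m - 4*sqrt(2))*(sqrt(2)*m + 1)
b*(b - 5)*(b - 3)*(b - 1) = b^4 - 9*b^3 + 23*b^2 - 15*b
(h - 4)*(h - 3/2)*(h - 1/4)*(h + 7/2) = h^4 - 9*h^3/4 - 51*h^2/4 + 389*h/16 - 21/4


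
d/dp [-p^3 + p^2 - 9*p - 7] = -3*p^2 + 2*p - 9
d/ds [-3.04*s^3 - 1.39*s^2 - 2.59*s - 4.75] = -9.12*s^2 - 2.78*s - 2.59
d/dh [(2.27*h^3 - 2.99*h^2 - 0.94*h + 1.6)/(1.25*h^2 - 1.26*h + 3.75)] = (2.8375*h^4 - 5.7204*h^3 + 30.4799*h^2 - 26.425*h - 1.509)/(1.5625*h^4 - 3.15*h^3 + 10.9626*h^2 - 9.45*h + 14.0625)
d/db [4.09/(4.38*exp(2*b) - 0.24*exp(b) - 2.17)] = (0.9816 - 35.8284*exp(b))*exp(b)/(-4.38*exp(2*b) + 0.24*exp(b) + 2.17)^2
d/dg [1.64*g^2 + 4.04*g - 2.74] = 3.28*g + 4.04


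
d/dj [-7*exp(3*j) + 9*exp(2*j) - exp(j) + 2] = (-21*exp(2*j) + 18*exp(j) - 1)*exp(j)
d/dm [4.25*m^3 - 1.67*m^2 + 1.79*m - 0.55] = 12.75*m^2 - 3.34*m + 1.79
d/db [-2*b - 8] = -2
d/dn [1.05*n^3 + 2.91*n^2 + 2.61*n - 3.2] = 3.15*n^2 + 5.82*n + 2.61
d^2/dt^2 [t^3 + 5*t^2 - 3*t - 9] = 6*t + 10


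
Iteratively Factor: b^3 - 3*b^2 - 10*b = (b)*(b^2 - 3*b - 10) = b*(b + 2)*(b - 5)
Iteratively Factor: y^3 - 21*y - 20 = (y + 4)*(y^2 - 4*y - 5) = (y + 1)*(y + 4)*(y - 5)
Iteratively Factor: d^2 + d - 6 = (d - 2)*(d + 3)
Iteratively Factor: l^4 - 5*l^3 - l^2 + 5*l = (l - 5)*(l^3 - l) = l*(l - 5)*(l^2 - 1) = l*(l - 5)*(l - 1)*(l + 1)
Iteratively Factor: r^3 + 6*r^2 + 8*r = (r + 2)*(r^2 + 4*r) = r*(r + 2)*(r + 4)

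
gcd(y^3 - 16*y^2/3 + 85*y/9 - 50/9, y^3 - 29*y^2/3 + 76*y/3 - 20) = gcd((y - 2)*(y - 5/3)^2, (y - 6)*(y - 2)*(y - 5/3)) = y^2 - 11*y/3 + 10/3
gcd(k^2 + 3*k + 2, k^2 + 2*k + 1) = k + 1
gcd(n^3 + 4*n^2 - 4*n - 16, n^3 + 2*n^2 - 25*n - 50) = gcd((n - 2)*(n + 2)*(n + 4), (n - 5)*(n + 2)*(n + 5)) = n + 2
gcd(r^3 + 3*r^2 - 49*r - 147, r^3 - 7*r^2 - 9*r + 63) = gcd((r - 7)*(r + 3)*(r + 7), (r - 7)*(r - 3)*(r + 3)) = r^2 - 4*r - 21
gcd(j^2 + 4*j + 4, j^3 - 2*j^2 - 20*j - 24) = j^2 + 4*j + 4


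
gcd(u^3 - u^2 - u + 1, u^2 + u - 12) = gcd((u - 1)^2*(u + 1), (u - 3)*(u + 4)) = 1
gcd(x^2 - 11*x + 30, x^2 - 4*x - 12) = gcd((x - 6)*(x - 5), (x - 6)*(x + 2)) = x - 6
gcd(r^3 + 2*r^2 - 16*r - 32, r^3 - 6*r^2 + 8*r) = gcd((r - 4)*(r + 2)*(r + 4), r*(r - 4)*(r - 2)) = r - 4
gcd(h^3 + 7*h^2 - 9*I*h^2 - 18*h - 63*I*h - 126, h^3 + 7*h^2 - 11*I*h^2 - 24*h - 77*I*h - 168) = h^2 + h*(7 - 3*I) - 21*I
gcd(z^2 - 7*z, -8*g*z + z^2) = z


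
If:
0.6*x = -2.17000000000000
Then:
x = -3.62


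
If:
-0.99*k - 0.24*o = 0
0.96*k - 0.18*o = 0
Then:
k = 0.00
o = 0.00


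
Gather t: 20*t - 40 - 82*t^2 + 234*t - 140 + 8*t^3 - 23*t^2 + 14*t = 8*t^3 - 105*t^2 + 268*t - 180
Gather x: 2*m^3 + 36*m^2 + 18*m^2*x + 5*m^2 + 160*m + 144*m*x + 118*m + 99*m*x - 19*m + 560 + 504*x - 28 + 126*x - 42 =2*m^3 + 41*m^2 + 259*m + x*(18*m^2 + 243*m + 630) + 490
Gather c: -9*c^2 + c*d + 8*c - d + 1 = -9*c^2 + c*(d + 8) - d + 1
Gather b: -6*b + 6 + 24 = 30 - 6*b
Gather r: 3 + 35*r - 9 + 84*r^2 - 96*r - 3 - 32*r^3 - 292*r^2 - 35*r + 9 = -32*r^3 - 208*r^2 - 96*r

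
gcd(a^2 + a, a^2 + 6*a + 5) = a + 1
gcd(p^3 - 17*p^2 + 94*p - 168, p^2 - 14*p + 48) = p - 6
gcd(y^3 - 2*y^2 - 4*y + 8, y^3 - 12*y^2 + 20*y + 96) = y + 2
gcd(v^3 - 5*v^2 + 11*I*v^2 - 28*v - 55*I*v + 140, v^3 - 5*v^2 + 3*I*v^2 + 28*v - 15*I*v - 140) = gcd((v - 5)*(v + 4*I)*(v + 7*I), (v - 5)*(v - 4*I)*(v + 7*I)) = v^2 + v*(-5 + 7*I) - 35*I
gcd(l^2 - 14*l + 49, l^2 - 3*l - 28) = l - 7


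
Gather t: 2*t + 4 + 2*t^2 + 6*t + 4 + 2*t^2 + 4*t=4*t^2 + 12*t + 8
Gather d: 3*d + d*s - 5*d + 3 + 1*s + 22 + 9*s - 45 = d*(s - 2) + 10*s - 20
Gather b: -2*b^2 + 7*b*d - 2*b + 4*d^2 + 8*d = -2*b^2 + b*(7*d - 2) + 4*d^2 + 8*d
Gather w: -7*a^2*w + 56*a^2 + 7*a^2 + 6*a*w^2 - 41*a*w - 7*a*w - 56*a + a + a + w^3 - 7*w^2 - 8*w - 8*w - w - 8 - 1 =63*a^2 - 54*a + w^3 + w^2*(6*a - 7) + w*(-7*a^2 - 48*a - 17) - 9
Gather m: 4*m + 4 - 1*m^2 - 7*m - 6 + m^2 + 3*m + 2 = 0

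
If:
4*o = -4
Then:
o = -1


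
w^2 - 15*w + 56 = (w - 8)*(w - 7)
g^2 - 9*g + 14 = (g - 7)*(g - 2)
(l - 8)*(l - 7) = l^2 - 15*l + 56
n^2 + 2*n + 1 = (n + 1)^2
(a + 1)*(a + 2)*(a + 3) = a^3 + 6*a^2 + 11*a + 6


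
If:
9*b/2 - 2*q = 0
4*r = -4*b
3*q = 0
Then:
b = 0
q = 0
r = 0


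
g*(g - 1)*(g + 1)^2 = g^4 + g^3 - g^2 - g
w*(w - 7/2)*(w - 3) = w^3 - 13*w^2/2 + 21*w/2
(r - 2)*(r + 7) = r^2 + 5*r - 14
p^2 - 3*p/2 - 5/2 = (p - 5/2)*(p + 1)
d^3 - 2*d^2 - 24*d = d*(d - 6)*(d + 4)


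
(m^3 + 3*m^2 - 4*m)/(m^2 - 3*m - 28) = m*(m - 1)/(m - 7)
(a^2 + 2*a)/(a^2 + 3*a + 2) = a/(a + 1)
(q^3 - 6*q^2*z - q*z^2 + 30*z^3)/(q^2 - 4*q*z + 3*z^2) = (-q^2 + 3*q*z + 10*z^2)/(-q + z)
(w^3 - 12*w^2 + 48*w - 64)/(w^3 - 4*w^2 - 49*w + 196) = (w^2 - 8*w + 16)/(w^2 - 49)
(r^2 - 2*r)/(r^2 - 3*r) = (r - 2)/(r - 3)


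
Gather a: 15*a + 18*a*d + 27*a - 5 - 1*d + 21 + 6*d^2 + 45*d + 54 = a*(18*d + 42) + 6*d^2 + 44*d + 70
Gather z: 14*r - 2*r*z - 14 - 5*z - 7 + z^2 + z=14*r + z^2 + z*(-2*r - 4) - 21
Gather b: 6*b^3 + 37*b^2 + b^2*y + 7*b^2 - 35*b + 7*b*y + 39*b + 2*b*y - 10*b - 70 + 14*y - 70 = 6*b^3 + b^2*(y + 44) + b*(9*y - 6) + 14*y - 140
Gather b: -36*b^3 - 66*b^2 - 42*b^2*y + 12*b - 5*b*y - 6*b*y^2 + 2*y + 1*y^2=-36*b^3 + b^2*(-42*y - 66) + b*(-6*y^2 - 5*y + 12) + y^2 + 2*y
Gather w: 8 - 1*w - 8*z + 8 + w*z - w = w*(z - 2) - 8*z + 16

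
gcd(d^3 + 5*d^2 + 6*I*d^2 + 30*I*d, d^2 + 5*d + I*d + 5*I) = d + 5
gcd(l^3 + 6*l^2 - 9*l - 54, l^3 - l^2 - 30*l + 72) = l^2 + 3*l - 18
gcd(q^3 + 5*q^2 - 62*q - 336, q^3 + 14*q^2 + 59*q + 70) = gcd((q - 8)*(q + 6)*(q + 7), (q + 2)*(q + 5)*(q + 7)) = q + 7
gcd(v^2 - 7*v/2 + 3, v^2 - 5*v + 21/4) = v - 3/2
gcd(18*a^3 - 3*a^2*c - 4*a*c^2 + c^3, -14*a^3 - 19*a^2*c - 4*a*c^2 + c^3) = 2*a + c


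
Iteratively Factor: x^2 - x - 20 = (x + 4)*(x - 5)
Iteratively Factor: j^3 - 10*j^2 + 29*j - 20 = (j - 1)*(j^2 - 9*j + 20) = (j - 4)*(j - 1)*(j - 5)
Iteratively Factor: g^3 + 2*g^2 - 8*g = (g - 2)*(g^2 + 4*g) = (g - 2)*(g + 4)*(g)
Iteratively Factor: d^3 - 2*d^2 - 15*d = (d)*(d^2 - 2*d - 15) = d*(d + 3)*(d - 5)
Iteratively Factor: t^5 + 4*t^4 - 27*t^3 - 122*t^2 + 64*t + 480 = (t - 2)*(t^4 + 6*t^3 - 15*t^2 - 152*t - 240) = (t - 2)*(t + 3)*(t^3 + 3*t^2 - 24*t - 80) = (t - 5)*(t - 2)*(t + 3)*(t^2 + 8*t + 16) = (t - 5)*(t - 2)*(t + 3)*(t + 4)*(t + 4)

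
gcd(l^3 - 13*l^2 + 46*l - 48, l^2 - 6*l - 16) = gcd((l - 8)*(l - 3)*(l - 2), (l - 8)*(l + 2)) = l - 8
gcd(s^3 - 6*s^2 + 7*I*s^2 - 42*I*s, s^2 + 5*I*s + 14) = s + 7*I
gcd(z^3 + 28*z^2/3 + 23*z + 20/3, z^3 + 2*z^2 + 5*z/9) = z + 1/3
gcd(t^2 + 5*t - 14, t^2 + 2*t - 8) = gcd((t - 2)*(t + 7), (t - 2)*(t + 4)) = t - 2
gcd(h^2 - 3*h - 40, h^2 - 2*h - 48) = h - 8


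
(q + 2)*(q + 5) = q^2 + 7*q + 10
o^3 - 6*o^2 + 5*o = o*(o - 5)*(o - 1)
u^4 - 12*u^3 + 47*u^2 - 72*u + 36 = (u - 6)*(u - 3)*(u - 2)*(u - 1)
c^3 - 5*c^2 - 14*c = c*(c - 7)*(c + 2)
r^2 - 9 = (r - 3)*(r + 3)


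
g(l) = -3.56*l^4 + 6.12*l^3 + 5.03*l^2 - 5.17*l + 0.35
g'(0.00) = -5.17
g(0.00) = 0.35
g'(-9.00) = 11772.41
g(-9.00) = -27364.33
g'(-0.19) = -6.32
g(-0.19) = 1.47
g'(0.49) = 2.49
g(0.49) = -0.46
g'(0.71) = 6.13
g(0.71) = 0.50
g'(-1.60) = 84.06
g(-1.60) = -26.90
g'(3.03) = -202.26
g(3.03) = -98.96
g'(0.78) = 7.09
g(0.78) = 0.96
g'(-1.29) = 42.97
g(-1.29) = -7.61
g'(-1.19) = 32.85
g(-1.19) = -3.83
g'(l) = -14.24*l^3 + 18.36*l^2 + 10.06*l - 5.17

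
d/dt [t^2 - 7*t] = 2*t - 7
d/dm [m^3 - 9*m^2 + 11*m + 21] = 3*m^2 - 18*m + 11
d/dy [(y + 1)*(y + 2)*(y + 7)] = 3*y^2 + 20*y + 23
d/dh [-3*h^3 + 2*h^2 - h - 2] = -9*h^2 + 4*h - 1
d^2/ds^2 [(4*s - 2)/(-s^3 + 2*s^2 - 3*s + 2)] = 4*(-(2*s - 1)*(3*s^2 - 4*s + 3)^2 + (6*s^2 - 8*s + (2*s - 1)*(3*s - 2) + 6)*(s^3 - 2*s^2 + 3*s - 2))/(s^3 - 2*s^2 + 3*s - 2)^3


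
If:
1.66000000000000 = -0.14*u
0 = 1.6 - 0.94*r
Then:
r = 1.70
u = -11.86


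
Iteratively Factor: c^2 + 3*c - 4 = (c + 4)*(c - 1)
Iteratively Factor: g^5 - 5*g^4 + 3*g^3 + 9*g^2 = (g + 1)*(g^4 - 6*g^3 + 9*g^2) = g*(g + 1)*(g^3 - 6*g^2 + 9*g) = g*(g - 3)*(g + 1)*(g^2 - 3*g) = g*(g - 3)^2*(g + 1)*(g)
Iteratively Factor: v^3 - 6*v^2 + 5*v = (v - 1)*(v^2 - 5*v) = v*(v - 1)*(v - 5)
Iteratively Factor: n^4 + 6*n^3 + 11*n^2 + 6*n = (n + 2)*(n^3 + 4*n^2 + 3*n) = (n + 2)*(n + 3)*(n^2 + n) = (n + 1)*(n + 2)*(n + 3)*(n)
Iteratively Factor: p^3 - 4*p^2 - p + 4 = (p - 1)*(p^2 - 3*p - 4) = (p - 4)*(p - 1)*(p + 1)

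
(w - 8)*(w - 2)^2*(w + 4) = w^4 - 8*w^3 - 12*w^2 + 112*w - 128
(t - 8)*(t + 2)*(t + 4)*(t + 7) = t^4 + 5*t^3 - 54*t^2 - 344*t - 448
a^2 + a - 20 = (a - 4)*(a + 5)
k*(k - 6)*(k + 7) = k^3 + k^2 - 42*k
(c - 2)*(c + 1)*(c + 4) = c^3 + 3*c^2 - 6*c - 8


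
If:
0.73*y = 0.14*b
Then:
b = 5.21428571428571*y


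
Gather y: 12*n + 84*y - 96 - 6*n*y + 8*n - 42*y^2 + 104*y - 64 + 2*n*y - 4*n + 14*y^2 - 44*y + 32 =16*n - 28*y^2 + y*(144 - 4*n) - 128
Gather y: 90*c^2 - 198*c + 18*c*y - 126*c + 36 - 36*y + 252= 90*c^2 - 324*c + y*(18*c - 36) + 288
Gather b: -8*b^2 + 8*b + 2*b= -8*b^2 + 10*b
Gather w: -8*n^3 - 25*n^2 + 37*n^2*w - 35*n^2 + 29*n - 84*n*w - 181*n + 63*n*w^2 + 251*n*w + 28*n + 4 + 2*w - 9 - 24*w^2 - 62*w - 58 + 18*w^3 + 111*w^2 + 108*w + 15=-8*n^3 - 60*n^2 - 124*n + 18*w^3 + w^2*(63*n + 87) + w*(37*n^2 + 167*n + 48) - 48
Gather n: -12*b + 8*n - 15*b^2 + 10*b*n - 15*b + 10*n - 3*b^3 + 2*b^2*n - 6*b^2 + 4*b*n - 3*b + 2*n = -3*b^3 - 21*b^2 - 30*b + n*(2*b^2 + 14*b + 20)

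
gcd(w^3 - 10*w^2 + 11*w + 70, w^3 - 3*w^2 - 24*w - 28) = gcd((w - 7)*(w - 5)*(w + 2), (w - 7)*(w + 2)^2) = w^2 - 5*w - 14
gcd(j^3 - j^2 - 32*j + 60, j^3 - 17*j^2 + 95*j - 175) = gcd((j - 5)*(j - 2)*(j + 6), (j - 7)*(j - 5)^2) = j - 5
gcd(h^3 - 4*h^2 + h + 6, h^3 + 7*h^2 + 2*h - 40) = h - 2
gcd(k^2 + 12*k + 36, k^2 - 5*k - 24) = 1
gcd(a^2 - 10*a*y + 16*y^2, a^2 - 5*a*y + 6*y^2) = -a + 2*y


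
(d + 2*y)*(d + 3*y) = d^2 + 5*d*y + 6*y^2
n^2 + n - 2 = (n - 1)*(n + 2)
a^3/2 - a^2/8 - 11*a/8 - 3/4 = (a/2 + 1/2)*(a - 2)*(a + 3/4)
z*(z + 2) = z^2 + 2*z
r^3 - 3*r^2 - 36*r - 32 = (r - 8)*(r + 1)*(r + 4)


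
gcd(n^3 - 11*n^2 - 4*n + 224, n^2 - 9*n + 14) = n - 7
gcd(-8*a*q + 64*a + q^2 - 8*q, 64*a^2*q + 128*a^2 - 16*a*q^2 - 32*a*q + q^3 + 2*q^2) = -8*a + q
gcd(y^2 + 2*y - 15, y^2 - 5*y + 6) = y - 3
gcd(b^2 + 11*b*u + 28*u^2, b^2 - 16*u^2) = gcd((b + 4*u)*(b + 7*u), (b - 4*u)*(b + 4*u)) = b + 4*u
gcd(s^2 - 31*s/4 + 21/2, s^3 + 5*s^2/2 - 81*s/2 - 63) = s - 6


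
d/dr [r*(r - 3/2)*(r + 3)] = 3*r^2 + 3*r - 9/2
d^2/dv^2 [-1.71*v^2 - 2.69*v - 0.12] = -3.42000000000000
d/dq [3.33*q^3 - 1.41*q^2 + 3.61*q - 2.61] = 9.99*q^2 - 2.82*q + 3.61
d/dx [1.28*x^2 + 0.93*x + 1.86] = 2.56*x + 0.93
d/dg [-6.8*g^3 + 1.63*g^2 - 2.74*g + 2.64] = -20.4*g^2 + 3.26*g - 2.74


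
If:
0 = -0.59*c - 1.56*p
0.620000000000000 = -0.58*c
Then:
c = -1.07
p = 0.40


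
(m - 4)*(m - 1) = m^2 - 5*m + 4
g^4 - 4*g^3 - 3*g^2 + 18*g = g*(g - 3)^2*(g + 2)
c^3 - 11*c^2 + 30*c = c*(c - 6)*(c - 5)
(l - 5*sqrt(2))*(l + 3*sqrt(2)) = l^2 - 2*sqrt(2)*l - 30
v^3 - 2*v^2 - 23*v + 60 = (v - 4)*(v - 3)*(v + 5)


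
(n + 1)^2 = n^2 + 2*n + 1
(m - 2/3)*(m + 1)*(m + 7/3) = m^3 + 8*m^2/3 + m/9 - 14/9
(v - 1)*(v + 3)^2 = v^3 + 5*v^2 + 3*v - 9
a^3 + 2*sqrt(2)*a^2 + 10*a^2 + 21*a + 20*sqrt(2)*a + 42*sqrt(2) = (a + 3)*(a + 7)*(a + 2*sqrt(2))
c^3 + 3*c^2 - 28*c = c*(c - 4)*(c + 7)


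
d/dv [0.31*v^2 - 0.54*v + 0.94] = 0.62*v - 0.54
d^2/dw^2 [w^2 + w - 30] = 2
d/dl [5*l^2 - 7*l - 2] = 10*l - 7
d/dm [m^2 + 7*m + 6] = 2*m + 7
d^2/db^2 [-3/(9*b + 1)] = -486/(9*b + 1)^3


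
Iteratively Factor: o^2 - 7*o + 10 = (o - 5)*(o - 2)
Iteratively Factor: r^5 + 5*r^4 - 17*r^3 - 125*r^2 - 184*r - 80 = (r + 4)*(r^4 + r^3 - 21*r^2 - 41*r - 20) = (r - 5)*(r + 4)*(r^3 + 6*r^2 + 9*r + 4) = (r - 5)*(r + 1)*(r + 4)*(r^2 + 5*r + 4) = (r - 5)*(r + 1)*(r + 4)^2*(r + 1)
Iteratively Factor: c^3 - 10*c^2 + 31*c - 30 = (c - 5)*(c^2 - 5*c + 6) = (c - 5)*(c - 2)*(c - 3)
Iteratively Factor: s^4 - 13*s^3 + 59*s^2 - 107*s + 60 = (s - 1)*(s^3 - 12*s^2 + 47*s - 60) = (s - 4)*(s - 1)*(s^2 - 8*s + 15) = (s - 4)*(s - 3)*(s - 1)*(s - 5)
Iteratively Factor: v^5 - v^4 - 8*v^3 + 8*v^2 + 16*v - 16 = (v + 2)*(v^4 - 3*v^3 - 2*v^2 + 12*v - 8) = (v - 2)*(v + 2)*(v^3 - v^2 - 4*v + 4) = (v - 2)*(v + 2)^2*(v^2 - 3*v + 2) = (v - 2)*(v - 1)*(v + 2)^2*(v - 2)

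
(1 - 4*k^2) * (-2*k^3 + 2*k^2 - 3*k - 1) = 8*k^5 - 8*k^4 + 10*k^3 + 6*k^2 - 3*k - 1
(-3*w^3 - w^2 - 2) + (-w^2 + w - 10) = -3*w^3 - 2*w^2 + w - 12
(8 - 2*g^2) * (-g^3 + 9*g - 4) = 2*g^5 - 26*g^3 + 8*g^2 + 72*g - 32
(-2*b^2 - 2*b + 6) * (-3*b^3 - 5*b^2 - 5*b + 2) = 6*b^5 + 16*b^4 + 2*b^3 - 24*b^2 - 34*b + 12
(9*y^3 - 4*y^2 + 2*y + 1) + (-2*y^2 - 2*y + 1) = 9*y^3 - 6*y^2 + 2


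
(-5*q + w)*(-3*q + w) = 15*q^2 - 8*q*w + w^2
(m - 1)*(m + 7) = m^2 + 6*m - 7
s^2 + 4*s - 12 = (s - 2)*(s + 6)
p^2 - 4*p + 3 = (p - 3)*(p - 1)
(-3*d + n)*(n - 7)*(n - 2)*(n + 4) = -3*d*n^3 + 15*d*n^2 + 66*d*n - 168*d + n^4 - 5*n^3 - 22*n^2 + 56*n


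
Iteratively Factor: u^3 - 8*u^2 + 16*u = (u - 4)*(u^2 - 4*u) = (u - 4)^2*(u)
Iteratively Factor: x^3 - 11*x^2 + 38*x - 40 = (x - 5)*(x^2 - 6*x + 8) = (x - 5)*(x - 4)*(x - 2)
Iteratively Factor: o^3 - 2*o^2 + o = (o)*(o^2 - 2*o + 1) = o*(o - 1)*(o - 1)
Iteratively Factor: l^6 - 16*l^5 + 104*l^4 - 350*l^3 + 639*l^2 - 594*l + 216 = (l - 2)*(l^5 - 14*l^4 + 76*l^3 - 198*l^2 + 243*l - 108) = (l - 3)*(l - 2)*(l^4 - 11*l^3 + 43*l^2 - 69*l + 36) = (l - 3)*(l - 2)*(l - 1)*(l^3 - 10*l^2 + 33*l - 36) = (l - 3)^2*(l - 2)*(l - 1)*(l^2 - 7*l + 12) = (l - 3)^3*(l - 2)*(l - 1)*(l - 4)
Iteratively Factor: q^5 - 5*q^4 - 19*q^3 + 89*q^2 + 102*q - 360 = (q - 4)*(q^4 - q^3 - 23*q^2 - 3*q + 90) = (q - 4)*(q + 3)*(q^3 - 4*q^2 - 11*q + 30) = (q - 5)*(q - 4)*(q + 3)*(q^2 + q - 6) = (q - 5)*(q - 4)*(q - 2)*(q + 3)*(q + 3)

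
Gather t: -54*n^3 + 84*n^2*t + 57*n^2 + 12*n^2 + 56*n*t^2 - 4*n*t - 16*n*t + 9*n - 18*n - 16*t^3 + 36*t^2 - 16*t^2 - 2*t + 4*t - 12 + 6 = -54*n^3 + 69*n^2 - 9*n - 16*t^3 + t^2*(56*n + 20) + t*(84*n^2 - 20*n + 2) - 6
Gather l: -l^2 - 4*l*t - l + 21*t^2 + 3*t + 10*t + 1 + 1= -l^2 + l*(-4*t - 1) + 21*t^2 + 13*t + 2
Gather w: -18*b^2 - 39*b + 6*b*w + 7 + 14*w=-18*b^2 - 39*b + w*(6*b + 14) + 7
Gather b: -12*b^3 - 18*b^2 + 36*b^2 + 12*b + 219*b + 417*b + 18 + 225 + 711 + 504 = -12*b^3 + 18*b^2 + 648*b + 1458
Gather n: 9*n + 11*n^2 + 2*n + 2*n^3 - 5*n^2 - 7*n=2*n^3 + 6*n^2 + 4*n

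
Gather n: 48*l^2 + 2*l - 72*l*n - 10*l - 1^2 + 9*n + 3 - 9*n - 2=48*l^2 - 72*l*n - 8*l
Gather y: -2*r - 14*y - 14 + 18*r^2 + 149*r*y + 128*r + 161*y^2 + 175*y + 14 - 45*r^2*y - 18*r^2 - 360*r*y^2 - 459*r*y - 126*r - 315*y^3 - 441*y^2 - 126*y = -315*y^3 + y^2*(-360*r - 280) + y*(-45*r^2 - 310*r + 35)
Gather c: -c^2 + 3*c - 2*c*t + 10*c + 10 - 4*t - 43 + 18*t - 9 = -c^2 + c*(13 - 2*t) + 14*t - 42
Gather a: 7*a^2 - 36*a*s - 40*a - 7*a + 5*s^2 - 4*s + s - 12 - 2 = 7*a^2 + a*(-36*s - 47) + 5*s^2 - 3*s - 14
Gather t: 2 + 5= 7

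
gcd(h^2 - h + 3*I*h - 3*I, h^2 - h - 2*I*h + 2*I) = h - 1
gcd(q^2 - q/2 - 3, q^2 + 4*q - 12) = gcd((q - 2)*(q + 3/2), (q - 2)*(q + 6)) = q - 2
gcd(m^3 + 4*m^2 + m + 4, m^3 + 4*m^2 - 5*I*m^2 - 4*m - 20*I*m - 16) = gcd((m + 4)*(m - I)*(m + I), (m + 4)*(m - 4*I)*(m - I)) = m^2 + m*(4 - I) - 4*I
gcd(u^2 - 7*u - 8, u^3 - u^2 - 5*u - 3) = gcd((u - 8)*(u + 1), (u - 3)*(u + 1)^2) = u + 1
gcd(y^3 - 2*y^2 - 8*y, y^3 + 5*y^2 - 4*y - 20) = y + 2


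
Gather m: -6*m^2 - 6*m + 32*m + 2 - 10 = -6*m^2 + 26*m - 8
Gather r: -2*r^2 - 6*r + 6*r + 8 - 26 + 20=2 - 2*r^2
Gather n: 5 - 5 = 0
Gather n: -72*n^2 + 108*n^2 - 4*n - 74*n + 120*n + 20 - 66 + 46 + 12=36*n^2 + 42*n + 12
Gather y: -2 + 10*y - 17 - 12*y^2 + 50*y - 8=-12*y^2 + 60*y - 27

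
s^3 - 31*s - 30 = (s - 6)*(s + 1)*(s + 5)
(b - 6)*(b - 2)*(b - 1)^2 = b^4 - 10*b^3 + 29*b^2 - 32*b + 12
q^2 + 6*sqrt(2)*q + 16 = (q + 2*sqrt(2))*(q + 4*sqrt(2))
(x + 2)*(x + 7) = x^2 + 9*x + 14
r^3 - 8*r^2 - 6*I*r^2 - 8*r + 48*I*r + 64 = (r - 8)*(r - 4*I)*(r - 2*I)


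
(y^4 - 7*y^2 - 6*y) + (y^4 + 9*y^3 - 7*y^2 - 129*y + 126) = 2*y^4 + 9*y^3 - 14*y^2 - 135*y + 126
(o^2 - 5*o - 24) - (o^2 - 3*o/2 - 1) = -7*o/2 - 23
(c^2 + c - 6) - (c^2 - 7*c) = 8*c - 6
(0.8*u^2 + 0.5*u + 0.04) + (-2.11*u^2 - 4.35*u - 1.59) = -1.31*u^2 - 3.85*u - 1.55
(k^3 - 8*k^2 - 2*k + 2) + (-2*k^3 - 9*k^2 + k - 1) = -k^3 - 17*k^2 - k + 1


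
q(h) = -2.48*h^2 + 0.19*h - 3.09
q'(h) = 0.19 - 4.96*h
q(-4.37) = -51.28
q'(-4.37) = 21.87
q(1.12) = -5.99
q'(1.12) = -5.37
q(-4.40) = -51.94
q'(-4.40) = 22.01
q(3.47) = -32.29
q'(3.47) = -17.02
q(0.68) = -4.11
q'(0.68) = -3.18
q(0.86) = -4.76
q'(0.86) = -4.08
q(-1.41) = -8.29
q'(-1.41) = 7.18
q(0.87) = -4.80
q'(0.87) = -4.13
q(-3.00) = -25.98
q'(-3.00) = 15.07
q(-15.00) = -563.94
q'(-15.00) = 74.59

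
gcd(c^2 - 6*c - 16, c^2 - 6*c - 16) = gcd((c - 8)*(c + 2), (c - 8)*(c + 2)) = c^2 - 6*c - 16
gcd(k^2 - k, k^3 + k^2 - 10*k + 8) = k - 1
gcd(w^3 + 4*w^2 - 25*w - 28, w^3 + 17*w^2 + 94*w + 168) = w + 7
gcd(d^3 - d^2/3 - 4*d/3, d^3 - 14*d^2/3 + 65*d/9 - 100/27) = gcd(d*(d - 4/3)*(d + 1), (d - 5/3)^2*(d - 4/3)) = d - 4/3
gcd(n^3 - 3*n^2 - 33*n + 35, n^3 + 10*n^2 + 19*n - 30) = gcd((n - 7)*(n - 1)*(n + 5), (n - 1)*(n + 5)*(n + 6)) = n^2 + 4*n - 5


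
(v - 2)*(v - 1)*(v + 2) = v^3 - v^2 - 4*v + 4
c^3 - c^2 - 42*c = c*(c - 7)*(c + 6)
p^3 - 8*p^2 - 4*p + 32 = (p - 8)*(p - 2)*(p + 2)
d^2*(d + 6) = d^3 + 6*d^2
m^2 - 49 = (m - 7)*(m + 7)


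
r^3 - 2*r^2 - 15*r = r*(r - 5)*(r + 3)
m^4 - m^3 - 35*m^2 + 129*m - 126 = (m - 3)^2*(m - 2)*(m + 7)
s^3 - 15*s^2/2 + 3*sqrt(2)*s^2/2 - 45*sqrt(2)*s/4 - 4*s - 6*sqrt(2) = (s - 8)*(s + 1/2)*(s + 3*sqrt(2)/2)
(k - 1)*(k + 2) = k^2 + k - 2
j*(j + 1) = j^2 + j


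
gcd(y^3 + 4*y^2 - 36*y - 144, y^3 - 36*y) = y^2 - 36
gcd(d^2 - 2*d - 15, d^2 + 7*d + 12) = d + 3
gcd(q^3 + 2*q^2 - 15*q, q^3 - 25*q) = q^2 + 5*q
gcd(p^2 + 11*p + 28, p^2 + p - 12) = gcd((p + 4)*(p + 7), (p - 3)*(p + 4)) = p + 4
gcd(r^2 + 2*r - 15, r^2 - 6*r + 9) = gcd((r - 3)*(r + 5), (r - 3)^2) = r - 3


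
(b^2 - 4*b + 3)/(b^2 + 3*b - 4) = (b - 3)/(b + 4)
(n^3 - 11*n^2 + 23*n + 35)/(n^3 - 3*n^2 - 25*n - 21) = (n - 5)/(n + 3)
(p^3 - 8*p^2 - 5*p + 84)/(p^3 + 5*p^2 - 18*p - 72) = (p - 7)/(p + 6)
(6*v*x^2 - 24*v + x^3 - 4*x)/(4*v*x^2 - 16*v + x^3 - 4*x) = (6*v + x)/(4*v + x)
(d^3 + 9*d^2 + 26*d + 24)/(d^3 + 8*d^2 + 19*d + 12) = (d + 2)/(d + 1)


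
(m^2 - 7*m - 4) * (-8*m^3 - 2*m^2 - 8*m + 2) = -8*m^5 + 54*m^4 + 38*m^3 + 66*m^2 + 18*m - 8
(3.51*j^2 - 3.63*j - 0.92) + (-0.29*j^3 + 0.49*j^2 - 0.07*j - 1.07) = -0.29*j^3 + 4.0*j^2 - 3.7*j - 1.99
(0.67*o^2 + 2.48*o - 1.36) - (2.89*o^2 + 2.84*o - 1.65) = -2.22*o^2 - 0.36*o + 0.29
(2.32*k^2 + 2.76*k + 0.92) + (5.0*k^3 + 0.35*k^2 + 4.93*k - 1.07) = 5.0*k^3 + 2.67*k^2 + 7.69*k - 0.15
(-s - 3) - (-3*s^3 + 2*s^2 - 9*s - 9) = 3*s^3 - 2*s^2 + 8*s + 6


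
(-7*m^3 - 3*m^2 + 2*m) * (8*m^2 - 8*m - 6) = -56*m^5 + 32*m^4 + 82*m^3 + 2*m^2 - 12*m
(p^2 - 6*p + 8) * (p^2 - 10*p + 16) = p^4 - 16*p^3 + 84*p^2 - 176*p + 128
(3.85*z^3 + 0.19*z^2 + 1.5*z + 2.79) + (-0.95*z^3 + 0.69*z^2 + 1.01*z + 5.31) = 2.9*z^3 + 0.88*z^2 + 2.51*z + 8.1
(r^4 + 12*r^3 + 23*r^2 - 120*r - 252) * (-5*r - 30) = -5*r^5 - 90*r^4 - 475*r^3 - 90*r^2 + 4860*r + 7560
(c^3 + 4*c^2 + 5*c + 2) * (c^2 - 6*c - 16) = c^5 - 2*c^4 - 35*c^3 - 92*c^2 - 92*c - 32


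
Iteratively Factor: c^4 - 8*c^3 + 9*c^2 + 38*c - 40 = (c - 4)*(c^3 - 4*c^2 - 7*c + 10) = (c - 5)*(c - 4)*(c^2 + c - 2) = (c - 5)*(c - 4)*(c + 2)*(c - 1)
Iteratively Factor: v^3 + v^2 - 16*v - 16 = (v + 4)*(v^2 - 3*v - 4) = (v - 4)*(v + 4)*(v + 1)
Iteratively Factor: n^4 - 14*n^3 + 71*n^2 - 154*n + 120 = (n - 4)*(n^3 - 10*n^2 + 31*n - 30) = (n - 4)*(n - 3)*(n^2 - 7*n + 10) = (n - 4)*(n - 3)*(n - 2)*(n - 5)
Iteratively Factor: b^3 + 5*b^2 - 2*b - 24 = (b - 2)*(b^2 + 7*b + 12) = (b - 2)*(b + 3)*(b + 4)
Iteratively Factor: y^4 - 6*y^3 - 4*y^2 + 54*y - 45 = (y - 1)*(y^3 - 5*y^2 - 9*y + 45) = (y - 3)*(y - 1)*(y^2 - 2*y - 15) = (y - 5)*(y - 3)*(y - 1)*(y + 3)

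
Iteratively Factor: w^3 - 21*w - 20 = (w + 1)*(w^2 - w - 20) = (w + 1)*(w + 4)*(w - 5)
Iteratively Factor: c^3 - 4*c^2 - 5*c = (c)*(c^2 - 4*c - 5) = c*(c + 1)*(c - 5)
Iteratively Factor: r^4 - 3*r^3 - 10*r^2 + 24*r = (r)*(r^3 - 3*r^2 - 10*r + 24) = r*(r + 3)*(r^2 - 6*r + 8) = r*(r - 2)*(r + 3)*(r - 4)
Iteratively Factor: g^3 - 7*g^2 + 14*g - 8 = (g - 4)*(g^2 - 3*g + 2) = (g - 4)*(g - 2)*(g - 1)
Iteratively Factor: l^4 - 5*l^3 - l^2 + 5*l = (l - 5)*(l^3 - l) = l*(l - 5)*(l^2 - 1) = l*(l - 5)*(l - 1)*(l + 1)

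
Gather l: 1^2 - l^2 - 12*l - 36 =-l^2 - 12*l - 35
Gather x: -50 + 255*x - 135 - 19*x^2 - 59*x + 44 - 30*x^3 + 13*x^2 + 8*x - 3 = -30*x^3 - 6*x^2 + 204*x - 144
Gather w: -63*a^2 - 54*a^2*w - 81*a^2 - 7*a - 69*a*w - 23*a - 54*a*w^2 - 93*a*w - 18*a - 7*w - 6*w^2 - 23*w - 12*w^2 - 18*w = -144*a^2 - 48*a + w^2*(-54*a - 18) + w*(-54*a^2 - 162*a - 48)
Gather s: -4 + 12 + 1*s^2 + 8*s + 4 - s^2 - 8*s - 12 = 0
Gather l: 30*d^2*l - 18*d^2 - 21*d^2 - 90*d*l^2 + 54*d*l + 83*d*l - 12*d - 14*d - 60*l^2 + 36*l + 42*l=-39*d^2 - 26*d + l^2*(-90*d - 60) + l*(30*d^2 + 137*d + 78)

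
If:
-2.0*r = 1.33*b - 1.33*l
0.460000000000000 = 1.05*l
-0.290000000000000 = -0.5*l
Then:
No Solution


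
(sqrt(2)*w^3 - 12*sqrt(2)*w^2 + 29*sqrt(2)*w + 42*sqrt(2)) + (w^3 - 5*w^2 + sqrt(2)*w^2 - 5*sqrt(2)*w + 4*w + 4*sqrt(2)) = w^3 + sqrt(2)*w^3 - 11*sqrt(2)*w^2 - 5*w^2 + 4*w + 24*sqrt(2)*w + 46*sqrt(2)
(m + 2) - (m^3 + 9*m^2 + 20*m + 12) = -m^3 - 9*m^2 - 19*m - 10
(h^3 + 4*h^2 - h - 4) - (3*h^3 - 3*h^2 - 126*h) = -2*h^3 + 7*h^2 + 125*h - 4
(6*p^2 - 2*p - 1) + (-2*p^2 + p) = 4*p^2 - p - 1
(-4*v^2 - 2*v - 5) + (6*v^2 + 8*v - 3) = 2*v^2 + 6*v - 8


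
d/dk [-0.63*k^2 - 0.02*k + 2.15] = -1.26*k - 0.02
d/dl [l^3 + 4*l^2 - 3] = l*(3*l + 8)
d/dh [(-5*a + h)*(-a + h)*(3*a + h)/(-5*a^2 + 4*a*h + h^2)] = (5*a^2 + 10*a*h + h^2)/(25*a^2 + 10*a*h + h^2)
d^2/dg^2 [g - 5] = 0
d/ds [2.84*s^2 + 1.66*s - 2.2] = 5.68*s + 1.66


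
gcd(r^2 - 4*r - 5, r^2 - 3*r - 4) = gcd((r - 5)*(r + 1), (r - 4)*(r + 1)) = r + 1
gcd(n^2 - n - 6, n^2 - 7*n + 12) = n - 3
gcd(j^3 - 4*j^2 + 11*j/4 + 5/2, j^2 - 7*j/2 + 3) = j - 2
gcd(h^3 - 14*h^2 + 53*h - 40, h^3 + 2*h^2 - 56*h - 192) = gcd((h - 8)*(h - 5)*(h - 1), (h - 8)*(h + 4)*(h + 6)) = h - 8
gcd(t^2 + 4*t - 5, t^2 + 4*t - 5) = t^2 + 4*t - 5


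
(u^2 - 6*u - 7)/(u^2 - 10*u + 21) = (u + 1)/(u - 3)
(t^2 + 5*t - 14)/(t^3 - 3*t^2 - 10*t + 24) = (t + 7)/(t^2 - t - 12)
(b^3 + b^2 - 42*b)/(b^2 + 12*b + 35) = b*(b - 6)/(b + 5)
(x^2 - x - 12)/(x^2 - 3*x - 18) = (x - 4)/(x - 6)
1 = 1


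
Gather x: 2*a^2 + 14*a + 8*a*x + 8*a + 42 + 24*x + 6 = 2*a^2 + 22*a + x*(8*a + 24) + 48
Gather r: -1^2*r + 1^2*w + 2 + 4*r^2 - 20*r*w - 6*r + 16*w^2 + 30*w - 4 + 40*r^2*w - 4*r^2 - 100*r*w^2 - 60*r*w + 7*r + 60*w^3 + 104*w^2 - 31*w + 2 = 40*r^2*w + r*(-100*w^2 - 80*w) + 60*w^3 + 120*w^2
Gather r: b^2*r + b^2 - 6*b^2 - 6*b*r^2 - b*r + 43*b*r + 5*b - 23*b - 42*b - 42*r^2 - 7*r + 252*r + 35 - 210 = -5*b^2 - 60*b + r^2*(-6*b - 42) + r*(b^2 + 42*b + 245) - 175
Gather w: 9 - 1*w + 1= 10 - w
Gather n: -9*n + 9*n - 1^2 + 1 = 0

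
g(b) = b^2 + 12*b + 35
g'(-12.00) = -12.00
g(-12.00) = 35.00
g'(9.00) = 30.00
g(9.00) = 224.00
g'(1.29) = 14.58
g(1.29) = 52.14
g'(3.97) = 19.94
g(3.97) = 98.40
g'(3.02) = 18.04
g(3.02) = 80.36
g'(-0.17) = 11.66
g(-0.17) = 32.99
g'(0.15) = 12.30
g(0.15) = 36.82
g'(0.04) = 12.08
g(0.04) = 35.48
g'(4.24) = 20.48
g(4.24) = 103.86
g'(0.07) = 12.14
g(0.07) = 35.84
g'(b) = 2*b + 12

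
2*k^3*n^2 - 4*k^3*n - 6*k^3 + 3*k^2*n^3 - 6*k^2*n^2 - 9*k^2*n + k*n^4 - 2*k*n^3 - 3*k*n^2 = (k + n)*(2*k + n)*(n - 3)*(k*n + k)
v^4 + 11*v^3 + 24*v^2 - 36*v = v*(v - 1)*(v + 6)^2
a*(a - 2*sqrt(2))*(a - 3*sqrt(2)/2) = a^3 - 7*sqrt(2)*a^2/2 + 6*a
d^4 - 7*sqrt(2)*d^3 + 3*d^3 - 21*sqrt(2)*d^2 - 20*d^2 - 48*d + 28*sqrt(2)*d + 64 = (d - 1)*(d + 4)*(d - 8*sqrt(2))*(d + sqrt(2))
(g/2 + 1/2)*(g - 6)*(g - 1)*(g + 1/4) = g^4/2 - 23*g^3/8 - 5*g^2/4 + 23*g/8 + 3/4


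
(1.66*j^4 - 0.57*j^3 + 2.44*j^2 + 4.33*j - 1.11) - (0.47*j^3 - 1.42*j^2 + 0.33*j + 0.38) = 1.66*j^4 - 1.04*j^3 + 3.86*j^2 + 4.0*j - 1.49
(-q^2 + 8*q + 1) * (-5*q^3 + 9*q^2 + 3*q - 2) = 5*q^5 - 49*q^4 + 64*q^3 + 35*q^2 - 13*q - 2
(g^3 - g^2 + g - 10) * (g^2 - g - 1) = g^5 - 2*g^4 + g^3 - 10*g^2 + 9*g + 10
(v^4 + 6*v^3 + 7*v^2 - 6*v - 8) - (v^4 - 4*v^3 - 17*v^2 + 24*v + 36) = 10*v^3 + 24*v^2 - 30*v - 44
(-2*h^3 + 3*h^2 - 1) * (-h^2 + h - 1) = 2*h^5 - 5*h^4 + 5*h^3 - 2*h^2 - h + 1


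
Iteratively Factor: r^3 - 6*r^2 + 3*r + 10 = (r - 5)*(r^2 - r - 2) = (r - 5)*(r - 2)*(r + 1)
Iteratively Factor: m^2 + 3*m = (m)*(m + 3)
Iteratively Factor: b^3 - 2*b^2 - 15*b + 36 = (b + 4)*(b^2 - 6*b + 9) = (b - 3)*(b + 4)*(b - 3)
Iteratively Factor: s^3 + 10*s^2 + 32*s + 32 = (s + 4)*(s^2 + 6*s + 8) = (s + 4)^2*(s + 2)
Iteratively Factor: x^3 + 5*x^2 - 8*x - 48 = (x + 4)*(x^2 + x - 12) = (x + 4)^2*(x - 3)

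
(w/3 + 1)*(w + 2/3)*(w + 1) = w^3/3 + 14*w^2/9 + 17*w/9 + 2/3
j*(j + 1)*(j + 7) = j^3 + 8*j^2 + 7*j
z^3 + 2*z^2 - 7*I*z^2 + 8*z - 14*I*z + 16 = (z + 2)*(z - 8*I)*(z + I)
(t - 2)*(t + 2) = t^2 - 4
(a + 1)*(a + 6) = a^2 + 7*a + 6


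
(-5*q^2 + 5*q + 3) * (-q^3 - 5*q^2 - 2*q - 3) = 5*q^5 + 20*q^4 - 18*q^3 - 10*q^2 - 21*q - 9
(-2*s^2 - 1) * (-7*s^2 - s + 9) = 14*s^4 + 2*s^3 - 11*s^2 + s - 9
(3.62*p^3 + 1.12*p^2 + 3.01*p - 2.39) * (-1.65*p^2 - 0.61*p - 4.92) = -5.973*p^5 - 4.0562*p^4 - 23.4601*p^3 - 3.403*p^2 - 13.3513*p + 11.7588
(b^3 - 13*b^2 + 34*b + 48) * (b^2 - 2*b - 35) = b^5 - 15*b^4 + 25*b^3 + 435*b^2 - 1286*b - 1680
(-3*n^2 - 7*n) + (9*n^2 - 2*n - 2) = 6*n^2 - 9*n - 2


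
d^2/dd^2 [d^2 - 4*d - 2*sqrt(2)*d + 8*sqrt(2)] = 2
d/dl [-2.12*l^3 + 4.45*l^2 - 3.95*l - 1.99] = -6.36*l^2 + 8.9*l - 3.95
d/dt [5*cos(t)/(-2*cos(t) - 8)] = 10*sin(t)/(cos(t) + 4)^2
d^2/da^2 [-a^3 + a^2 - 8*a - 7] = 2 - 6*a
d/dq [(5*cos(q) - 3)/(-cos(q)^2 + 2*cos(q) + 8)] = (-5*cos(q)^2 + 6*cos(q) - 46)*sin(q)/((cos(q) - 4)^2*(cos(q) + 2)^2)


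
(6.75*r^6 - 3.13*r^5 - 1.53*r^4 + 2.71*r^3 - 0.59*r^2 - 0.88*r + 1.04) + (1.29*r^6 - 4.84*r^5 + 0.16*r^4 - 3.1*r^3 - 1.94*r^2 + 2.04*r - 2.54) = 8.04*r^6 - 7.97*r^5 - 1.37*r^4 - 0.39*r^3 - 2.53*r^2 + 1.16*r - 1.5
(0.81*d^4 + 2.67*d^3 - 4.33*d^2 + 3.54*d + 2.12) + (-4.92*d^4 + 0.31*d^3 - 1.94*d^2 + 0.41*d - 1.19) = -4.11*d^4 + 2.98*d^3 - 6.27*d^2 + 3.95*d + 0.93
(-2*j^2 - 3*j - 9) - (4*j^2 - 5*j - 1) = -6*j^2 + 2*j - 8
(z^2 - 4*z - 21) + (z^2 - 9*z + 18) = 2*z^2 - 13*z - 3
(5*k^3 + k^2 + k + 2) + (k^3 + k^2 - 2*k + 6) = 6*k^3 + 2*k^2 - k + 8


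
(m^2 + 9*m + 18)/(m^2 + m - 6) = (m + 6)/(m - 2)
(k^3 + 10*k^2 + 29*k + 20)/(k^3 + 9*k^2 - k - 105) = (k^2 + 5*k + 4)/(k^2 + 4*k - 21)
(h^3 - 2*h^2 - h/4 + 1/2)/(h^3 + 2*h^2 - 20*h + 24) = (h^2 - 1/4)/(h^2 + 4*h - 12)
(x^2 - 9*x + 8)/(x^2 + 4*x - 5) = (x - 8)/(x + 5)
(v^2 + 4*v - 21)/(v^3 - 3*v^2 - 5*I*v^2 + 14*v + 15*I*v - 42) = (v + 7)/(v^2 - 5*I*v + 14)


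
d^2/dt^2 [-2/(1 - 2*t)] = 16/(2*t - 1)^3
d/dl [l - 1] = 1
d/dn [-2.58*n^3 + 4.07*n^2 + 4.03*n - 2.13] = -7.74*n^2 + 8.14*n + 4.03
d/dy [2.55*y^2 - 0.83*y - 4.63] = 5.1*y - 0.83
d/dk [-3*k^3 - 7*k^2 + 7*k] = -9*k^2 - 14*k + 7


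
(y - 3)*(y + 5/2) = y^2 - y/2 - 15/2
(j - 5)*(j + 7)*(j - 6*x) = j^3 - 6*j^2*x + 2*j^2 - 12*j*x - 35*j + 210*x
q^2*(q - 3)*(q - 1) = q^4 - 4*q^3 + 3*q^2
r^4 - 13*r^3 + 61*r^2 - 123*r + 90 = (r - 5)*(r - 3)^2*(r - 2)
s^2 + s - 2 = (s - 1)*(s + 2)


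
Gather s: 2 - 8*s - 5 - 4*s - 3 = -12*s - 6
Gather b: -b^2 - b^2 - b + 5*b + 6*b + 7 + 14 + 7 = -2*b^2 + 10*b + 28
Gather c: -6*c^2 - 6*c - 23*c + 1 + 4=-6*c^2 - 29*c + 5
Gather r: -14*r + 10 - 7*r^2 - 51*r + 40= -7*r^2 - 65*r + 50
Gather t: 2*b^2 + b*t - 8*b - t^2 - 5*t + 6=2*b^2 - 8*b - t^2 + t*(b - 5) + 6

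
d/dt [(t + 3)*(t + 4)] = 2*t + 7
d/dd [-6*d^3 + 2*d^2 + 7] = 2*d*(2 - 9*d)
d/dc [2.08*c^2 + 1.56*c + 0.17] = 4.16*c + 1.56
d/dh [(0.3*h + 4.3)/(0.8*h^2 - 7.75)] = (0.24*h^2 - 1.6*h*(0.3*h + 4.3) - 2.325)/(0.8*h^2 - 7.75)^2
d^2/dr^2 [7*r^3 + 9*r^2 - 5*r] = 42*r + 18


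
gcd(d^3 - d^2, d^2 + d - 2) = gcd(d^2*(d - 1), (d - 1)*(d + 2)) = d - 1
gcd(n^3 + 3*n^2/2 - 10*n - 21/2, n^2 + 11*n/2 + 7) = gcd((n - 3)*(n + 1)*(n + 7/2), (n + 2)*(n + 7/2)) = n + 7/2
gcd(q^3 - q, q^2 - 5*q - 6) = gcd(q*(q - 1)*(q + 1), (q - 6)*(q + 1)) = q + 1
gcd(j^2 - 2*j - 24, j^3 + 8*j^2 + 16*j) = j + 4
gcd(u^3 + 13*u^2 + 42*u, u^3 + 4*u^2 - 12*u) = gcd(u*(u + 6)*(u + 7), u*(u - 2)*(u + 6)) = u^2 + 6*u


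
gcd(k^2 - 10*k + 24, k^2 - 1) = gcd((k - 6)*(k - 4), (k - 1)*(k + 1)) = 1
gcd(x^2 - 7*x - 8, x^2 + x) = x + 1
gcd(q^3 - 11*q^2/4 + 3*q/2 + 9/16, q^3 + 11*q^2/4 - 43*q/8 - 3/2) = q^2 - 5*q/4 - 3/8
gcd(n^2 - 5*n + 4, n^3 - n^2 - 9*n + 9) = n - 1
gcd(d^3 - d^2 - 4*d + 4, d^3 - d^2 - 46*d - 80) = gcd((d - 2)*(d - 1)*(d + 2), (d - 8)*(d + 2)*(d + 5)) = d + 2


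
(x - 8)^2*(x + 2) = x^3 - 14*x^2 + 32*x + 128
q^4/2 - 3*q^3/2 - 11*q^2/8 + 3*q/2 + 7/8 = (q/2 + 1/2)*(q - 7/2)*(q - 1)*(q + 1/2)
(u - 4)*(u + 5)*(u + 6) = u^3 + 7*u^2 - 14*u - 120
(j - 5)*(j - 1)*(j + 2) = j^3 - 4*j^2 - 7*j + 10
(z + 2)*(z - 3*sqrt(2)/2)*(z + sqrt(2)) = z^3 - sqrt(2)*z^2/2 + 2*z^2 - 3*z - sqrt(2)*z - 6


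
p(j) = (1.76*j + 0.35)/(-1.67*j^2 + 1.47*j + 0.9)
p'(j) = (1.76*j + 0.35)*(3.34*j - 1.47)/(-1.67*j^2 + 1.47*j + 0.9)^2 + 1.76/(-1.67*j^2 + 1.47*j + 0.9)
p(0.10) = 0.51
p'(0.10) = 1.15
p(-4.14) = 0.21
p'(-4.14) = 0.04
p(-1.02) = 0.62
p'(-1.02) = 0.54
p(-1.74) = 0.40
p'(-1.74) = 0.18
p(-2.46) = 0.31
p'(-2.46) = 0.10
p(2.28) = -0.98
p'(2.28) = 0.97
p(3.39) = -0.47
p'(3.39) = 0.22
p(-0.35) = -1.47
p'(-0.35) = 31.17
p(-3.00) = 0.27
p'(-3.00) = 0.07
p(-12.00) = 0.08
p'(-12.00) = 0.01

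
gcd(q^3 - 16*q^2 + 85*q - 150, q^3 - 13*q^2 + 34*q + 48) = q - 6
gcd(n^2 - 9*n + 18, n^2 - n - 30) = n - 6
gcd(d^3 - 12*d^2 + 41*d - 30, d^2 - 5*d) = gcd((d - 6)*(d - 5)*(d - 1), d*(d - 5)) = d - 5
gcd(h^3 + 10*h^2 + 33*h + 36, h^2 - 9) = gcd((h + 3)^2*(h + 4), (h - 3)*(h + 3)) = h + 3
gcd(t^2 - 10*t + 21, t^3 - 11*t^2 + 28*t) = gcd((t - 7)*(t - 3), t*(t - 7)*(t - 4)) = t - 7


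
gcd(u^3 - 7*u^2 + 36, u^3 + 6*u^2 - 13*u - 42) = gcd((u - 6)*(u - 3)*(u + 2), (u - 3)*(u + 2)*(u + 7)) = u^2 - u - 6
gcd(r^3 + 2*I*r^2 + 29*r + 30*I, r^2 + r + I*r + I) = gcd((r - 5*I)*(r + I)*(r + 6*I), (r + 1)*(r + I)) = r + I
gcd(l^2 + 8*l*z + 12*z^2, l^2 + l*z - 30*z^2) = l + 6*z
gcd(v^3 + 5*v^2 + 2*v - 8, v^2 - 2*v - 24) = v + 4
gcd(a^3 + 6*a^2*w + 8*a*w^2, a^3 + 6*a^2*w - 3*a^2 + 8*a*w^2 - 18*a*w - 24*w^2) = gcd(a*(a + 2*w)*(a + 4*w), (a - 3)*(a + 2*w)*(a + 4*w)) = a^2 + 6*a*w + 8*w^2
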